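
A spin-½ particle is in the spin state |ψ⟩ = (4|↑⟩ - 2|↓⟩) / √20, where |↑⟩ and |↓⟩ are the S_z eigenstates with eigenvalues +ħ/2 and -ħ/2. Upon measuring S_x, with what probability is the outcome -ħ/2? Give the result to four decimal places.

0.9000

|-x⟩ = (|↑⟩ - |↓⟩)/√2, so ⟨-x|ψ⟩ = (6) / (√2·√20).
P = |6|² / 40 = 36/40.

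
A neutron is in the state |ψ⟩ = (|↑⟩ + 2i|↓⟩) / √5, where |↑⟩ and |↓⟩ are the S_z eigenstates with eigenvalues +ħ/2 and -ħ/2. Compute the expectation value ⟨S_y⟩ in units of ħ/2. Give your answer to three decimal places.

0.800

⟨σ_y⟩ = 2 Im(a* b)/(|a|²+|b|²) with a = 1, b = 2i.
a* b = 2i, so ⟨σ_y⟩ = 4/5.
⟨S_y⟩ = (ħ/2)·⟨σ_y⟩.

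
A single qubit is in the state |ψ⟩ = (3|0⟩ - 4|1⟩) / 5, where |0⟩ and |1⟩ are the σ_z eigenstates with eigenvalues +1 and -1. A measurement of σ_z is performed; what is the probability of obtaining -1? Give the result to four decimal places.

The -1 outcome corresponds to |1⟩. Its amplitude in |ψ⟩ is -4/5.
P = |-4|² / 25 = 16/25.

0.6400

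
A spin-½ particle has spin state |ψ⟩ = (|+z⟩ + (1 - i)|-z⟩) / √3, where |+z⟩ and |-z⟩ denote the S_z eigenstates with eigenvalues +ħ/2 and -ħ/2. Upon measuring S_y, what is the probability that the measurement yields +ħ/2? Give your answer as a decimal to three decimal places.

0.167

|+y⟩ = (|+z⟩ + i|-z⟩)/√2, so ⟨+y|ψ⟩ = (-i) / (√2·√3).
P = |-i|² / 6 = 1/6.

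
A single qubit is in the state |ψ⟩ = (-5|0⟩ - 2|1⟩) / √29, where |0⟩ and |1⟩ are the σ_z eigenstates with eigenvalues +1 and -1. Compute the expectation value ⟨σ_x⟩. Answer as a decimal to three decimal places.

⟨σ_x⟩ = 2 Re(a* b)/(|a|²+|b|²) with a = -5, b = -2.
a* b = 10, so ⟨σ_x⟩ = 20/29.

0.690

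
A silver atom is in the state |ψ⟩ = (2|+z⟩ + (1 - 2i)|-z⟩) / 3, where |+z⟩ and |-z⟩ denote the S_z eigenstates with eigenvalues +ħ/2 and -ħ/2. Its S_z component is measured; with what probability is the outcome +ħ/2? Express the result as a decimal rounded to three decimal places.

0.444

The +ħ/2 outcome corresponds to |+z⟩. Its amplitude in |ψ⟩ is 2/3.
P = |2|² / 9 = 4/9.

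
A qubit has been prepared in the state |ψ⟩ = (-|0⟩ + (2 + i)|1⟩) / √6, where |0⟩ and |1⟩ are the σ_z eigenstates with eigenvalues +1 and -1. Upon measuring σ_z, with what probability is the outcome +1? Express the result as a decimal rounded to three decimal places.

0.167

The +1 outcome corresponds to |0⟩. Its amplitude in |ψ⟩ is -1/√6.
P = |-1|² / 6 = 1/6.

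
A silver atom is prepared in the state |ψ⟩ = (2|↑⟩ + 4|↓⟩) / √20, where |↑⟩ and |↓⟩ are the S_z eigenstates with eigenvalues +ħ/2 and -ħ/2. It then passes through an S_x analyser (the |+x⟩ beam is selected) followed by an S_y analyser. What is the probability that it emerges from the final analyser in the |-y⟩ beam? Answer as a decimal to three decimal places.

0.450

First analyser (S_x): P(|+x⟩) = |⟨+x|ψ⟩|² = 36/40.
After stage 1 the state is |+x⟩; P(|-y⟩) = |⟨-y|+x⟩|² = 1/2.
Joint probability = 36/40 × 1/2 = 0.450.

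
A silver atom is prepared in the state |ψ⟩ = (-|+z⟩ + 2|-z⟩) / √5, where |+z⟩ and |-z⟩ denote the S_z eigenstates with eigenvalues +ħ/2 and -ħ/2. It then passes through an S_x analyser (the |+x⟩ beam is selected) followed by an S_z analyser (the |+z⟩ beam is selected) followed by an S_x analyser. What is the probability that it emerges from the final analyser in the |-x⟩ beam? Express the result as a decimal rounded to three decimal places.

0.025

First analyser (S_x): P(|+x⟩) = |⟨+x|ψ⟩|² = 1/10.
After stage 1 the state is |+x⟩; P(|+z⟩) = |⟨+z|+x⟩|² = 1/2.
After stage 2 the state is |+z⟩; P(|-x⟩) = |⟨-x|+z⟩|² = 1/2.
Joint probability = 1/10 × 1/2 × 1/2 = 0.025.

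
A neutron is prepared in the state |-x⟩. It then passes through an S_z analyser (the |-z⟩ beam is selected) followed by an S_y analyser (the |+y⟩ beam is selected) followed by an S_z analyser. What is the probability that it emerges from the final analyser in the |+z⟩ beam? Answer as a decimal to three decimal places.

0.125

First analyser (S_z): from |-x⟩, P(|-z⟩) = 1/2.
After stage 1 the state is |-z⟩; P(|+y⟩) = |⟨+y|-z⟩|² = 1/2.
After stage 2 the state is |+y⟩; P(|+z⟩) = |⟨+z|+y⟩|² = 1/2.
Joint probability = 1/2 × 1/2 × 1/2 = 0.125.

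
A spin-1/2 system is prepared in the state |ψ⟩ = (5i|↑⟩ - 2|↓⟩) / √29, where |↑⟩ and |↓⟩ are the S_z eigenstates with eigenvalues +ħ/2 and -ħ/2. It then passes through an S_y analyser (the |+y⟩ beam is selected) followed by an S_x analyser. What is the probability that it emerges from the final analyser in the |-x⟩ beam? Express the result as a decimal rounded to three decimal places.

First analyser (S_y): P(|+y⟩) = |⟨+y|ψ⟩|² = 49/58.
After stage 1 the state is |+y⟩; P(|-x⟩) = |⟨-x|+y⟩|² = 1/2.
Joint probability = 49/58 × 1/2 = 0.422.

0.422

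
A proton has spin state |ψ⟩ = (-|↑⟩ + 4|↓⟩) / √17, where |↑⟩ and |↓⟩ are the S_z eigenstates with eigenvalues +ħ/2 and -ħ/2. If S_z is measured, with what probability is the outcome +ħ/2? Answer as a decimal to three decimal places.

0.059

The +ħ/2 outcome corresponds to |↑⟩. Its amplitude in |ψ⟩ is -1/√17.
P = |-1|² / 17 = 1/17.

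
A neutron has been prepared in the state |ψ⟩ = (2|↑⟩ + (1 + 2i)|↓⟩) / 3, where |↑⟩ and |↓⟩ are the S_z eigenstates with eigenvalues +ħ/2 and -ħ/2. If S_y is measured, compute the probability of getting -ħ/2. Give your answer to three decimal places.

|-y⟩ = (|↑⟩ - i|↓⟩)/√2, so ⟨-y|ψ⟩ = (i) / (√2·3).
P = |i|² / 18 = 1/18.

0.056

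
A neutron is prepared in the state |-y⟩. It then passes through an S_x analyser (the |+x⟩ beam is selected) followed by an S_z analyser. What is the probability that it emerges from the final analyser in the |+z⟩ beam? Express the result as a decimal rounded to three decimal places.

First analyser (S_x): from |-y⟩, P(|+x⟩) = 1/2.
After stage 1 the state is |+x⟩; P(|+z⟩) = |⟨+z|+x⟩|² = 1/2.
Joint probability = 1/2 × 1/2 = 0.250.

0.250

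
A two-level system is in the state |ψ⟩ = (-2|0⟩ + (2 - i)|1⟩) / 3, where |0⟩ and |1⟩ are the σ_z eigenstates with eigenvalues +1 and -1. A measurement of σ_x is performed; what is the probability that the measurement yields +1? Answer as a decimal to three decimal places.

|+x⟩ = (|0⟩ + |1⟩)/√2, so ⟨+x|ψ⟩ = (-i) / (√2·3).
P = |-i|² / 18 = 1/18.

0.056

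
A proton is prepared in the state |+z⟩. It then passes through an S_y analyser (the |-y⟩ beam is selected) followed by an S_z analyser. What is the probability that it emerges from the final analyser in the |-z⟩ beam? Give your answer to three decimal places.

0.250

First analyser (S_y): from |+z⟩, P(|-y⟩) = 1/2.
After stage 1 the state is |-y⟩; P(|-z⟩) = |⟨-z|-y⟩|² = 1/2.
Joint probability = 1/2 × 1/2 = 0.250.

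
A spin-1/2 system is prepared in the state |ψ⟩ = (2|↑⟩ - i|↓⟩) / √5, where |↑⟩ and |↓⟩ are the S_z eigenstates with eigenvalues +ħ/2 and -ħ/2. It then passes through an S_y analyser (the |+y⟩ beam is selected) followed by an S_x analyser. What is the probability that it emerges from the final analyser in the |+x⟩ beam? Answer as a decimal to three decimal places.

First analyser (S_y): P(|+y⟩) = |⟨+y|ψ⟩|² = 1/10.
After stage 1 the state is |+y⟩; P(|+x⟩) = |⟨+x|+y⟩|² = 1/2.
Joint probability = 1/10 × 1/2 = 0.050.

0.050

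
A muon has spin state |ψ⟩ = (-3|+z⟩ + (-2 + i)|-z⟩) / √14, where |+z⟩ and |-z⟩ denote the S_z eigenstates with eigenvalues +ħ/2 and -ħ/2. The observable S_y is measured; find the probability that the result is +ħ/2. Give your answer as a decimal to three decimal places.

0.286

|+y⟩ = (|+z⟩ + i|-z⟩)/√2, so ⟨+y|ψ⟩ = (-2 + 2i) / (√2·√14).
P = |-2 + 2i|² / 28 = 8/28.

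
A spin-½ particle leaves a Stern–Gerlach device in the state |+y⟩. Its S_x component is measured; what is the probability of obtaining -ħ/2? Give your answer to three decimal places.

In the S_z basis, |+y⟩ = (|↑⟩ + i|↓⟩)/√2 and |-x⟩ = (|↑⟩ - |↓⟩)/√2.
|⟨-x|+y⟩|² = 1/2.

0.500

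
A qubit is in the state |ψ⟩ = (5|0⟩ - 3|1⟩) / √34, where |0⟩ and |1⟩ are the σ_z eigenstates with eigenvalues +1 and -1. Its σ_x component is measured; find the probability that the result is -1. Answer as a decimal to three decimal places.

0.941

|-x⟩ = (|0⟩ - |1⟩)/√2, so ⟨-x|ψ⟩ = (8) / (√2·√34).
P = |8|² / 68 = 64/68.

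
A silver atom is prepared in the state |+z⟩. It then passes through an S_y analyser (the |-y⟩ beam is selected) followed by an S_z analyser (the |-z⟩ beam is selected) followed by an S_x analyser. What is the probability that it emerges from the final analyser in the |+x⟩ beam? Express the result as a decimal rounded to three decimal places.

0.125

First analyser (S_y): from |+z⟩, P(|-y⟩) = 1/2.
After stage 1 the state is |-y⟩; P(|-z⟩) = |⟨-z|-y⟩|² = 1/2.
After stage 2 the state is |-z⟩; P(|+x⟩) = |⟨+x|-z⟩|² = 1/2.
Joint probability = 1/2 × 1/2 × 1/2 = 0.125.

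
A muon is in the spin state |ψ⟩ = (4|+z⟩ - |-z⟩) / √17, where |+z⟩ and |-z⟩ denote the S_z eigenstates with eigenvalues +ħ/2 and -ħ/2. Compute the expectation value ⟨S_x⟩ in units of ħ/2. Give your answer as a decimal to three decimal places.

-0.471

⟨σ_x⟩ = 2 Re(a* b)/(|a|²+|b|²) with a = 4, b = -1.
a* b = -4, so ⟨σ_x⟩ = -8/17.
⟨S_x⟩ = (ħ/2)·⟨σ_x⟩.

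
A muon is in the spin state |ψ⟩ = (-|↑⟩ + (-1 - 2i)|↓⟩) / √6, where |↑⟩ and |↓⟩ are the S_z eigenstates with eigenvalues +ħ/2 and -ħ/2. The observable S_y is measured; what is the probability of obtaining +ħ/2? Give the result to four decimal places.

|+y⟩ = (|↑⟩ + i|↓⟩)/√2, so ⟨+y|ψ⟩ = (-3 + i) / (√2·√6).
P = |-3 + i|² / 12 = 10/12.

0.8333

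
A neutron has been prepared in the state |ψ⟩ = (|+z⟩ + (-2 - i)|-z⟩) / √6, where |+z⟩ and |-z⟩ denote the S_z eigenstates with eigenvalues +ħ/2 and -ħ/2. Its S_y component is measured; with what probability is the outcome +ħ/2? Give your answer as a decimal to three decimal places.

|+y⟩ = (|+z⟩ + i|-z⟩)/√2, so ⟨+y|ψ⟩ = (2i) / (√2·√6).
P = |2i|² / 12 = 4/12.

0.333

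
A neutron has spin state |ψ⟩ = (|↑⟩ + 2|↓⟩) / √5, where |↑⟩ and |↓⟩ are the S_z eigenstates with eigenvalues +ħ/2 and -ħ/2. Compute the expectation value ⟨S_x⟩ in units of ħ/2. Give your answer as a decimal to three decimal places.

⟨σ_x⟩ = 2 Re(a* b)/(|a|²+|b|²) with a = 1, b = 2.
a* b = 2, so ⟨σ_x⟩ = 4/5.
⟨S_x⟩ = (ħ/2)·⟨σ_x⟩.

0.800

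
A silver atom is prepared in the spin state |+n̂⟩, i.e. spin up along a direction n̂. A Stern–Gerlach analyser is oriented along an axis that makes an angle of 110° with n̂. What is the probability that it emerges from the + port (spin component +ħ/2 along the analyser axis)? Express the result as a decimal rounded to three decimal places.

For spin-½, the probability of finding spin-up along an axis at angle θ to the initial spin direction is cos²(θ/2); spin-down is sin²(θ/2).
θ = 110°, so P = cos²(55°) ≈ 0.329.

0.329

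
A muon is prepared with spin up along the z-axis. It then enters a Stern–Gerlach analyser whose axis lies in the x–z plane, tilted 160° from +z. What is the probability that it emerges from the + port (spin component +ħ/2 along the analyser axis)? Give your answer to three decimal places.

For spin-½, the probability of finding spin-up along an axis at angle θ to the initial spin direction is cos²(θ/2); spin-down is sin²(θ/2).
θ = 160°, so P = cos²(80°) ≈ 0.030.

0.030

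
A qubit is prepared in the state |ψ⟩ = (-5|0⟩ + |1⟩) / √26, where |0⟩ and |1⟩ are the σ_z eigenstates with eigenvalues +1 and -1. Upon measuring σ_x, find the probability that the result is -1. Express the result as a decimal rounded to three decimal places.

|-x⟩ = (|0⟩ - |1⟩)/√2, so ⟨-x|ψ⟩ = (-6) / (√2·√26).
P = |-6|² / 52 = 36/52.

0.692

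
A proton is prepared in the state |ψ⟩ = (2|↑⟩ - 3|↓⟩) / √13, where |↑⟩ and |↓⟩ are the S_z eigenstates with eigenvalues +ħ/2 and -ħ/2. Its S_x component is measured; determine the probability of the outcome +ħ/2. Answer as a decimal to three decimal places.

|+x⟩ = (|↑⟩ + |↓⟩)/√2, so ⟨+x|ψ⟩ = (-1) / (√2·√13).
P = |-1|² / 26 = 1/26.

0.038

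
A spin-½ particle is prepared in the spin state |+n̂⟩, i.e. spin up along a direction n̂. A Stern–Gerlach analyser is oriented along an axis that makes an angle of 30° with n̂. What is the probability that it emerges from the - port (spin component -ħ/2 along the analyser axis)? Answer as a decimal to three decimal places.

For spin-½, the probability of finding spin-up along an axis at angle θ to the initial spin direction is cos²(θ/2); spin-down is sin²(θ/2).
θ = 30°, so P = sin²(15°) ≈ 0.067.

0.067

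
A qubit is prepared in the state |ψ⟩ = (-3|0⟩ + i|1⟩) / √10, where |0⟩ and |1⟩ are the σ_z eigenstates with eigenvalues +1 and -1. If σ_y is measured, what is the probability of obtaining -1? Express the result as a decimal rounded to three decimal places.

|-y⟩ = (|0⟩ - i|1⟩)/√2, so ⟨-y|ψ⟩ = (-4) / (√2·√10).
P = |-4|² / 20 = 16/20.

0.800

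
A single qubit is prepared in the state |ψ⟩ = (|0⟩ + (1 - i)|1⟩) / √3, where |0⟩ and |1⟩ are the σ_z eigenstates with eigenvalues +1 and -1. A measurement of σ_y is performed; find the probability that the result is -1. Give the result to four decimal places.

0.8333

|-y⟩ = (|0⟩ - i|1⟩)/√2, so ⟨-y|ψ⟩ = (2 + i) / (√2·√3).
P = |2 + i|² / 6 = 5/6.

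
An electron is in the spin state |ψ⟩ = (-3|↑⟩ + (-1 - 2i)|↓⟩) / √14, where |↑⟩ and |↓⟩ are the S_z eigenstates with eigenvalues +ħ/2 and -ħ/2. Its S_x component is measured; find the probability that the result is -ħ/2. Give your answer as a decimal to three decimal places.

|-x⟩ = (|↑⟩ - |↓⟩)/√2, so ⟨-x|ψ⟩ = (-2 + 2i) / (√2·√14).
P = |-2 + 2i|² / 28 = 8/28.

0.286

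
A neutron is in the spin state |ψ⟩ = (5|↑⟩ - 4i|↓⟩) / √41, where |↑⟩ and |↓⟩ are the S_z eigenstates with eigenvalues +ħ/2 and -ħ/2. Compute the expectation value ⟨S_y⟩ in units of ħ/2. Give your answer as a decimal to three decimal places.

⟨σ_y⟩ = 2 Im(a* b)/(|a|²+|b|²) with a = 5, b = -4i.
a* b = -20i, so ⟨σ_y⟩ = -40/41.
⟨S_y⟩ = (ħ/2)·⟨σ_y⟩.

-0.976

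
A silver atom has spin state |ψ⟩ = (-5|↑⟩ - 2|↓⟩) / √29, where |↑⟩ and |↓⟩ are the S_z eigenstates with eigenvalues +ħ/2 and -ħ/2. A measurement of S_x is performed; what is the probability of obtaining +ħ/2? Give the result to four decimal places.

|+x⟩ = (|↑⟩ + |↓⟩)/√2, so ⟨+x|ψ⟩ = (-7) / (√2·√29).
P = |-7|² / 58 = 49/58.

0.8448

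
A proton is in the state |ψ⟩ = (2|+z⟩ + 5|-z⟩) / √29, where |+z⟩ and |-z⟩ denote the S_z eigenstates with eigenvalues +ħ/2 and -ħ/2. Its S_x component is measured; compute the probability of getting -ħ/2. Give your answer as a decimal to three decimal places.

|-x⟩ = (|+z⟩ - |-z⟩)/√2, so ⟨-x|ψ⟩ = (-3) / (√2·√29).
P = |-3|² / 58 = 9/58.

0.155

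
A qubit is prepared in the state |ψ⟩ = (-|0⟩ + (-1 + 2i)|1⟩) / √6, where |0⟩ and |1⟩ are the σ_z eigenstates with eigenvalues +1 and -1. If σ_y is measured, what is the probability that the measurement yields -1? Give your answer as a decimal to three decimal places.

|-y⟩ = (|0⟩ - i|1⟩)/√2, so ⟨-y|ψ⟩ = (-3 - i) / (√2·√6).
P = |-3 - i|² / 12 = 10/12.

0.833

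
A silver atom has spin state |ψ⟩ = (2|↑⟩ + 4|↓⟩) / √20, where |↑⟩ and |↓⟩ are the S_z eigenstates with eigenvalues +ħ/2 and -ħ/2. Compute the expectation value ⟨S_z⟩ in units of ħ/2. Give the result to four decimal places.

⟨σ_z⟩ = |a|² - |b|² divided by |a|²+|b|², with a, b the |↑⟩, |↓⟩ amplitudes.
= (4 - 16)/20 = -12/20.
⟨S_z⟩ = (ħ/2)·⟨σ_z⟩.

-0.6000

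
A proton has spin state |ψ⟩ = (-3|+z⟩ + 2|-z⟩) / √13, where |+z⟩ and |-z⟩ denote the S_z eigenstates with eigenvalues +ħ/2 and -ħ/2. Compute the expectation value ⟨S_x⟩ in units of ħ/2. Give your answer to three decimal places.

⟨σ_x⟩ = 2 Re(a* b)/(|a|²+|b|²) with a = -3, b = 2.
a* b = -6, so ⟨σ_x⟩ = -12/13.
⟨S_x⟩ = (ħ/2)·⟨σ_x⟩.

-0.923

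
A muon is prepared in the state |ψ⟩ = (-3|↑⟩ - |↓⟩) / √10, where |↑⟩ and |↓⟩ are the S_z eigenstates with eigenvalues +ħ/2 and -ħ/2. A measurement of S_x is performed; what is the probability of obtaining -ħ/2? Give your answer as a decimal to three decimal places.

0.200

|-x⟩ = (|↑⟩ - |↓⟩)/√2, so ⟨-x|ψ⟩ = (-2) / (√2·√10).
P = |-2|² / 20 = 4/20.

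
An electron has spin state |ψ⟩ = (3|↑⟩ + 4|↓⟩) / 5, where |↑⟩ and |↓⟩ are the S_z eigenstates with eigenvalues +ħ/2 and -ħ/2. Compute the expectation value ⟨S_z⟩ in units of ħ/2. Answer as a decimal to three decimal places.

⟨σ_z⟩ = |a|² - |b|² divided by |a|²+|b|², with a, b the |↑⟩, |↓⟩ amplitudes.
= (9 - 16)/25 = -7/25.
⟨S_z⟩ = (ħ/2)·⟨σ_z⟩.

-0.280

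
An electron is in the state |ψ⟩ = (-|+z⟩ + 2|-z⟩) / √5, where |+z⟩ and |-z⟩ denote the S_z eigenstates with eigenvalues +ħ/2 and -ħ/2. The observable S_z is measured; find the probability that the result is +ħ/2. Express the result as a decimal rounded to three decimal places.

0.200

The +ħ/2 outcome corresponds to |+z⟩. Its amplitude in |ψ⟩ is -1/√5.
P = |-1|² / 5 = 1/5.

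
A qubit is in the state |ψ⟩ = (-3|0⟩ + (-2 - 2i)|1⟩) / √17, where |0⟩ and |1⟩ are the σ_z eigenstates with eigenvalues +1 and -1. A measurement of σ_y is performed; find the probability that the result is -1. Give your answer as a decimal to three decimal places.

0.147

|-y⟩ = (|0⟩ - i|1⟩)/√2, so ⟨-y|ψ⟩ = (-1 - 2i) / (√2·√17).
P = |-1 - 2i|² / 34 = 5/34.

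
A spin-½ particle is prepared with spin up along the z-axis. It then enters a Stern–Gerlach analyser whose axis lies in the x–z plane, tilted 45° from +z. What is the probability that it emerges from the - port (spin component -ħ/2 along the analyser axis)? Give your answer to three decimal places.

0.146

For spin-½, the probability of finding spin-up along an axis at angle θ to the initial spin direction is cos²(θ/2); spin-down is sin²(θ/2).
θ = 45°, so P = sin²(22.5°) ≈ 0.146.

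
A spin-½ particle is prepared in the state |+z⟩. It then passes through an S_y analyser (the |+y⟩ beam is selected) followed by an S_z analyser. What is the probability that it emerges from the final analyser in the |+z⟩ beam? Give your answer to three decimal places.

First analyser (S_y): from |+z⟩, P(|+y⟩) = 1/2.
After stage 1 the state is |+y⟩; P(|+z⟩) = |⟨+z|+y⟩|² = 1/2.
Joint probability = 1/2 × 1/2 = 0.250.

0.250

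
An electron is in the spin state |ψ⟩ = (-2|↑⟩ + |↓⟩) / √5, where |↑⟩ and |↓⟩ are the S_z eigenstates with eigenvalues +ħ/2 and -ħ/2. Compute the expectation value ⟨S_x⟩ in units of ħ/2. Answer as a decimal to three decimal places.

-0.800

⟨σ_x⟩ = 2 Re(a* b)/(|a|²+|b|²) with a = -2, b = 1.
a* b = -2, so ⟨σ_x⟩ = -4/5.
⟨S_x⟩ = (ħ/2)·⟨σ_x⟩.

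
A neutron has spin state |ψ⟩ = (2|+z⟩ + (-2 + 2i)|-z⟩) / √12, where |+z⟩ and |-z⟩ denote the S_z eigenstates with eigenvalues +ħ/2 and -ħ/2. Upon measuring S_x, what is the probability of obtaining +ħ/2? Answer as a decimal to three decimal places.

0.167

|+x⟩ = (|+z⟩ + |-z⟩)/√2, so ⟨+x|ψ⟩ = (2i) / (√2·√12).
P = |2i|² / 24 = 4/24.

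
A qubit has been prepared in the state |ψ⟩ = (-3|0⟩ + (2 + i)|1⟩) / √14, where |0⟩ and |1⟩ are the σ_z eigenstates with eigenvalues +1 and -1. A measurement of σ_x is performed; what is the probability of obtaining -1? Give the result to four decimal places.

|-x⟩ = (|0⟩ - |1⟩)/√2, so ⟨-x|ψ⟩ = (-5 - i) / (√2·√14).
P = |-5 - i|² / 28 = 26/28.

0.9286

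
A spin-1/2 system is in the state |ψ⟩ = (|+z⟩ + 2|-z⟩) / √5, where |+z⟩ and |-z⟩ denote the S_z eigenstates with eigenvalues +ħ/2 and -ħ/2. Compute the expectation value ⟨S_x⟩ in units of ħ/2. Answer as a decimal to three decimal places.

⟨σ_x⟩ = 2 Re(a* b)/(|a|²+|b|²) with a = 1, b = 2.
a* b = 2, so ⟨σ_x⟩ = 4/5.
⟨S_x⟩ = (ħ/2)·⟨σ_x⟩.

0.800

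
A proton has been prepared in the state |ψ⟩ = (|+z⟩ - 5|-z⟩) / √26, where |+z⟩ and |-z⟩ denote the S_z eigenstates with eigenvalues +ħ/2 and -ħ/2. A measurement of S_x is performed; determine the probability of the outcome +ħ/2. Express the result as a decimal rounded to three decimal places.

0.308

|+x⟩ = (|+z⟩ + |-z⟩)/√2, so ⟨+x|ψ⟩ = (-4) / (√2·√26).
P = |-4|² / 52 = 16/52.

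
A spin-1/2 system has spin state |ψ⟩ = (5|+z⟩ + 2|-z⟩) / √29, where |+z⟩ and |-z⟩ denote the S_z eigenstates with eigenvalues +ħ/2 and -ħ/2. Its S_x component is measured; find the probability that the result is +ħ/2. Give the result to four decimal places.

0.8448

|+x⟩ = (|+z⟩ + |-z⟩)/√2, so ⟨+x|ψ⟩ = (7) / (√2·√29).
P = |7|² / 58 = 49/58.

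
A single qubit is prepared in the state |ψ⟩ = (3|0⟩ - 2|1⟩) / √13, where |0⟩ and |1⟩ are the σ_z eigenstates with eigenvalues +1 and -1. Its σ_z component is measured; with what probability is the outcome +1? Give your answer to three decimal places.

0.692

The +1 outcome corresponds to |0⟩. Its amplitude in |ψ⟩ is 3/√13.
P = |3|² / 13 = 9/13.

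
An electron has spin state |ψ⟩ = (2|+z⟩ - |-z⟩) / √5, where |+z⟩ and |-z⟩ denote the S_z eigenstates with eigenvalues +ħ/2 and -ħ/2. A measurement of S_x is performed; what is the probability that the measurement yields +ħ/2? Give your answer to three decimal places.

0.100

|+x⟩ = (|+z⟩ + |-z⟩)/√2, so ⟨+x|ψ⟩ = (1) / (√2·√5).
P = |1|² / 10 = 1/10.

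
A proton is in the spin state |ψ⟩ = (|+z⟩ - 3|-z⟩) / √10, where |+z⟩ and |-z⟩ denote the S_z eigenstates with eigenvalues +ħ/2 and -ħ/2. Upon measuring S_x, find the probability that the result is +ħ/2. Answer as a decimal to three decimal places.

|+x⟩ = (|+z⟩ + |-z⟩)/√2, so ⟨+x|ψ⟩ = (-2) / (√2·√10).
P = |-2|² / 20 = 4/20.

0.200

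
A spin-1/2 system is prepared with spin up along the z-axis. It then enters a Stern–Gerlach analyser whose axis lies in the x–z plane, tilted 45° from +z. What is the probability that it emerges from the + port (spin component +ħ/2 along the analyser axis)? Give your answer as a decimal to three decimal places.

For spin-½, the probability of finding spin-up along an axis at angle θ to the initial spin direction is cos²(θ/2); spin-down is sin²(θ/2).
θ = 45°, so P = cos²(22.5°) ≈ 0.854.

0.854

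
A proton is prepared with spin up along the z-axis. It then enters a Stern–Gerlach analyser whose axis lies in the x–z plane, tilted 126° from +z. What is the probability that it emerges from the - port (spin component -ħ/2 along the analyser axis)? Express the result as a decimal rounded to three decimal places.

For spin-½, the probability of finding spin-up along an axis at angle θ to the initial spin direction is cos²(θ/2); spin-down is sin²(θ/2).
θ = 126°, so P = sin²(63°) ≈ 0.794.

0.794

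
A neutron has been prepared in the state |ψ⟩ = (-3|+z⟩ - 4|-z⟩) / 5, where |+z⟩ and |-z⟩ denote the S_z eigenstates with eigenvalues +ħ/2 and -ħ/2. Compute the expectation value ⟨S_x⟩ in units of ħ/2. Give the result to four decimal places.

0.9600

⟨σ_x⟩ = 2 Re(a* b)/(|a|²+|b|²) with a = -3, b = -4.
a* b = 12, so ⟨σ_x⟩ = 24/25.
⟨S_x⟩ = (ħ/2)·⟨σ_x⟩.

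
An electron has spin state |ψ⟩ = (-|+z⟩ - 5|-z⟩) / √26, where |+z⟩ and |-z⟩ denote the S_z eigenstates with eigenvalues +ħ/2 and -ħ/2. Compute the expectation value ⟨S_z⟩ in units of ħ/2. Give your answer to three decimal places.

⟨σ_z⟩ = |a|² - |b|² divided by |a|²+|b|², with a, b the |+z⟩, |-z⟩ amplitudes.
= (1 - 25)/26 = -24/26.
⟨S_z⟩ = (ħ/2)·⟨σ_z⟩.

-0.923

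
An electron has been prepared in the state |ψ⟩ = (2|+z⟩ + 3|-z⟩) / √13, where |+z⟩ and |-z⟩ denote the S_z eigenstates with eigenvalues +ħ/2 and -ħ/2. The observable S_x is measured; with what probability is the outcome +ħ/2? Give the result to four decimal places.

0.9615

|+x⟩ = (|+z⟩ + |-z⟩)/√2, so ⟨+x|ψ⟩ = (5) / (√2·√13).
P = |5|² / 26 = 25/26.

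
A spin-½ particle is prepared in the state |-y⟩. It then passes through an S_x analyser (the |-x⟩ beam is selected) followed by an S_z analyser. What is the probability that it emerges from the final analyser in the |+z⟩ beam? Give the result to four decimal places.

0.2500

First analyser (S_x): from |-y⟩, P(|-x⟩) = 1/2.
After stage 1 the state is |-x⟩; P(|+z⟩) = |⟨+z|-x⟩|² = 1/2.
Joint probability = 1/2 × 1/2 = 0.2500.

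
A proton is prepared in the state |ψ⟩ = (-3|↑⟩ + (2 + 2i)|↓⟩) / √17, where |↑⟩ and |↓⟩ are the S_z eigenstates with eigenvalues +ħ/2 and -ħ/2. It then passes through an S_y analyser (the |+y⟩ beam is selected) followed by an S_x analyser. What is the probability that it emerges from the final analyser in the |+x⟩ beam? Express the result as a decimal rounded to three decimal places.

0.074

First analyser (S_y): P(|+y⟩) = |⟨+y|ψ⟩|² = 5/34.
After stage 1 the state is |+y⟩; P(|+x⟩) = |⟨+x|+y⟩|² = 1/2.
Joint probability = 5/34 × 1/2 = 0.074.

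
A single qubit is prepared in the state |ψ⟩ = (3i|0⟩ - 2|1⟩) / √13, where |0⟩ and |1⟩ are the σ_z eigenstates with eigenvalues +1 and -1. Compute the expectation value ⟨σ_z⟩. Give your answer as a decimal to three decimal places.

0.385

⟨σ_z⟩ = |a|² - |b|² divided by |a|²+|b|², with a, b the |0⟩, |1⟩ amplitudes.
= (9 - 4)/13 = 5/13.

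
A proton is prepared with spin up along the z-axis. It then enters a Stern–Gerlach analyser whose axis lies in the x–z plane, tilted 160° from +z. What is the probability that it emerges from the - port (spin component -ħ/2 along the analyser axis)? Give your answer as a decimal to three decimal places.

0.970

For spin-½, the probability of finding spin-up along an axis at angle θ to the initial spin direction is cos²(θ/2); spin-down is sin²(θ/2).
θ = 160°, so P = sin²(80°) ≈ 0.970.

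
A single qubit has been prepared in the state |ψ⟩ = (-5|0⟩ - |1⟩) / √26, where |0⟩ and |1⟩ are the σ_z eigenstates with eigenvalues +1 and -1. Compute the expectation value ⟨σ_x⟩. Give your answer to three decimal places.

0.385

⟨σ_x⟩ = 2 Re(a* b)/(|a|²+|b|²) with a = -5, b = -1.
a* b = 5, so ⟨σ_x⟩ = 10/26.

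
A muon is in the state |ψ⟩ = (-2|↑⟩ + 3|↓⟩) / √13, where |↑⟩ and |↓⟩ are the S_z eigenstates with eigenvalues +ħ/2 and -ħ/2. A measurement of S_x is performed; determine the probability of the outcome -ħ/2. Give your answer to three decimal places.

0.962

|-x⟩ = (|↑⟩ - |↓⟩)/√2, so ⟨-x|ψ⟩ = (-5) / (√2·√13).
P = |-5|² / 26 = 25/26.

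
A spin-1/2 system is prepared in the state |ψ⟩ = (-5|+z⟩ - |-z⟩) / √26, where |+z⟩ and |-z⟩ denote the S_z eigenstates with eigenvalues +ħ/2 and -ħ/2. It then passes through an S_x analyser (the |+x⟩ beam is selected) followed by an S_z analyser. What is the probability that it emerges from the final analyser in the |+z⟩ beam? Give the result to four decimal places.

First analyser (S_x): P(|+x⟩) = |⟨+x|ψ⟩|² = 36/52.
After stage 1 the state is |+x⟩; P(|+z⟩) = |⟨+z|+x⟩|² = 1/2.
Joint probability = 36/52 × 1/2 = 0.3462.

0.3462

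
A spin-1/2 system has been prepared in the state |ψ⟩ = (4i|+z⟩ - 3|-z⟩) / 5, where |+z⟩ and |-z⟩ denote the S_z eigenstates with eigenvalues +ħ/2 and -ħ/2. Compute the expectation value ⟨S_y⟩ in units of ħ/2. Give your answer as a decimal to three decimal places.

0.960

⟨σ_y⟩ = 2 Im(a* b)/(|a|²+|b|²) with a = 4i, b = -3.
a* b = 12i, so ⟨σ_y⟩ = 24/25.
⟨S_y⟩ = (ħ/2)·⟨σ_y⟩.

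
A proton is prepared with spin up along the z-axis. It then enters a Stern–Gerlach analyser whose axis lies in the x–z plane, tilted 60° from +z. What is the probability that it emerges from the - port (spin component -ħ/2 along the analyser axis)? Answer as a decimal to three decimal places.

0.250

For spin-½, the probability of finding spin-up along an axis at angle θ to the initial spin direction is cos²(θ/2); spin-down is sin²(θ/2).
θ = 60°, so P = sin²(30°) ≈ 0.250.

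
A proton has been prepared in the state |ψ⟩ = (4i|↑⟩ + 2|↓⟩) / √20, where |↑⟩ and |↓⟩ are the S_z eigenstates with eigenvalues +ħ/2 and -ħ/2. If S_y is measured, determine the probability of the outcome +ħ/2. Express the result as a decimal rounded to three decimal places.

0.100

|+y⟩ = (|↑⟩ + i|↓⟩)/√2, so ⟨+y|ψ⟩ = (2i) / (√2·√20).
P = |2i|² / 40 = 4/40.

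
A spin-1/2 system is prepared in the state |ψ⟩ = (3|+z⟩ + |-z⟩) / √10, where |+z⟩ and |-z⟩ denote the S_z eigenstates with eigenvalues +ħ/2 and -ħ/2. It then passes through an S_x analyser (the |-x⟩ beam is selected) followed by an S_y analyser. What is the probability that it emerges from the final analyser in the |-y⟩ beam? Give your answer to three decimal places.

First analyser (S_x): P(|-x⟩) = |⟨-x|ψ⟩|² = 4/20.
After stage 1 the state is |-x⟩; P(|-y⟩) = |⟨-y|-x⟩|² = 1/2.
Joint probability = 4/20 × 1/2 = 0.100.

0.100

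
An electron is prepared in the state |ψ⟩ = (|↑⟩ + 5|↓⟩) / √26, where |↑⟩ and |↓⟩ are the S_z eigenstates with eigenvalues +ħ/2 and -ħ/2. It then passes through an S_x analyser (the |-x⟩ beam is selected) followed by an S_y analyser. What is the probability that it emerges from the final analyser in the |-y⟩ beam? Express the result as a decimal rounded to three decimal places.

First analyser (S_x): P(|-x⟩) = |⟨-x|ψ⟩|² = 16/52.
After stage 1 the state is |-x⟩; P(|-y⟩) = |⟨-y|-x⟩|² = 1/2.
Joint probability = 16/52 × 1/2 = 0.154.

0.154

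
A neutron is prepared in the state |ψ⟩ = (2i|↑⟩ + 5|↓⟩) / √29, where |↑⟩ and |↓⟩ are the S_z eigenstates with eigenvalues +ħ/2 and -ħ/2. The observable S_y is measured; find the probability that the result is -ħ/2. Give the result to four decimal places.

0.8448

|-y⟩ = (|↑⟩ - i|↓⟩)/√2, so ⟨-y|ψ⟩ = (7i) / (√2·√29).
P = |7i|² / 58 = 49/58.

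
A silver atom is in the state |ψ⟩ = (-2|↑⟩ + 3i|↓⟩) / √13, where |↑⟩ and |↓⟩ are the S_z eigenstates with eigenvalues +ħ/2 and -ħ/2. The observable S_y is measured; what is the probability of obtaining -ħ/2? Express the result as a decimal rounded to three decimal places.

|-y⟩ = (|↑⟩ - i|↓⟩)/√2, so ⟨-y|ψ⟩ = (-5) / (√2·√13).
P = |-5|² / 26 = 25/26.

0.962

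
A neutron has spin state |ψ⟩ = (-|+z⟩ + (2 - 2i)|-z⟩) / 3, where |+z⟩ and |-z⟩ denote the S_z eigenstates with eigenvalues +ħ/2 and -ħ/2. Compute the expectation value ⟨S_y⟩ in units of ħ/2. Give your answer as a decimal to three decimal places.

0.444

⟨σ_y⟩ = 2 Im(a* b)/(|a|²+|b|²) with a = -1, b = (2 - 2i).
a* b = (-2 + 2i), so ⟨σ_y⟩ = 4/9.
⟨S_y⟩ = (ħ/2)·⟨σ_y⟩.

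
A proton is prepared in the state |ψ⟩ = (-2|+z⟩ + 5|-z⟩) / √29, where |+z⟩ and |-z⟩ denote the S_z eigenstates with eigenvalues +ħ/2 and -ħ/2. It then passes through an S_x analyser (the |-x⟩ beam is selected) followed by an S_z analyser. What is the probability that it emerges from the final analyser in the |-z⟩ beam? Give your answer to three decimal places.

0.422

First analyser (S_x): P(|-x⟩) = |⟨-x|ψ⟩|² = 49/58.
After stage 1 the state is |-x⟩; P(|-z⟩) = |⟨-z|-x⟩|² = 1/2.
Joint probability = 49/58 × 1/2 = 0.422.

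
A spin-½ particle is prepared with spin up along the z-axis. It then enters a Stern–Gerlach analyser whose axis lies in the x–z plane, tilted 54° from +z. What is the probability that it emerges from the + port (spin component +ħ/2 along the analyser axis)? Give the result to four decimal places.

0.7939

For spin-½, the probability of finding spin-up along an axis at angle θ to the initial spin direction is cos²(θ/2); spin-down is sin²(θ/2).
θ = 54°, so P = cos²(27°) ≈ 0.7939.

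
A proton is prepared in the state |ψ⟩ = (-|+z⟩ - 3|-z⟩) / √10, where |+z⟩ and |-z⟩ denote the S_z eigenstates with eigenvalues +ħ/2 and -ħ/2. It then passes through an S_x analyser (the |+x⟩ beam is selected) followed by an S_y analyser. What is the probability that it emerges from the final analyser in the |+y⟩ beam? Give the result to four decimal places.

First analyser (S_x): P(|+x⟩) = |⟨+x|ψ⟩|² = 16/20.
After stage 1 the state is |+x⟩; P(|+y⟩) = |⟨+y|+x⟩|² = 1/2.
Joint probability = 16/20 × 1/2 = 0.4000.

0.4000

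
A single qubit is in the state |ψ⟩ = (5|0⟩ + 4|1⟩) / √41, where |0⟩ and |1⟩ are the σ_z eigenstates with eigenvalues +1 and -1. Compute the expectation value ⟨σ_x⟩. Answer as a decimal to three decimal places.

⟨σ_x⟩ = 2 Re(a* b)/(|a|²+|b|²) with a = 5, b = 4.
a* b = 20, so ⟨σ_x⟩ = 40/41.

0.976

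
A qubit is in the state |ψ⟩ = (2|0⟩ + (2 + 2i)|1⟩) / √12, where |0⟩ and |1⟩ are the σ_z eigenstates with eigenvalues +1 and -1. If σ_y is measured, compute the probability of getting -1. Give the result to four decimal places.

|-y⟩ = (|0⟩ - i|1⟩)/√2, so ⟨-y|ψ⟩ = (2i) / (√2·√12).
P = |2i|² / 24 = 4/24.

0.1667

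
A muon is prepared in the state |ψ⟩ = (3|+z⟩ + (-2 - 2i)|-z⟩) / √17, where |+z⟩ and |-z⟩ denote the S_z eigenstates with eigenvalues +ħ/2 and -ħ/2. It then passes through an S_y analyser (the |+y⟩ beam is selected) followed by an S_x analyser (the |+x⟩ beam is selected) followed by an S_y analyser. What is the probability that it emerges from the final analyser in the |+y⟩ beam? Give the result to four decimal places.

0.0368

First analyser (S_y): P(|+y⟩) = |⟨+y|ψ⟩|² = 5/34.
After stage 1 the state is |+y⟩; P(|+x⟩) = |⟨+x|+y⟩|² = 1/2.
After stage 2 the state is |+x⟩; P(|+y⟩) = |⟨+y|+x⟩|² = 1/2.
Joint probability = 5/34 × 1/2 × 1/2 = 0.0368.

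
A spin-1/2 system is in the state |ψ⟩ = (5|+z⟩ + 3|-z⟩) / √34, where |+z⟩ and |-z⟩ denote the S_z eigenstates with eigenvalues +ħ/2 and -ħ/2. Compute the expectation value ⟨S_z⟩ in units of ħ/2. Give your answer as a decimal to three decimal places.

0.471

⟨σ_z⟩ = |a|² - |b|² divided by |a|²+|b|², with a, b the |+z⟩, |-z⟩ amplitudes.
= (25 - 9)/34 = 16/34.
⟨S_z⟩ = (ħ/2)·⟨σ_z⟩.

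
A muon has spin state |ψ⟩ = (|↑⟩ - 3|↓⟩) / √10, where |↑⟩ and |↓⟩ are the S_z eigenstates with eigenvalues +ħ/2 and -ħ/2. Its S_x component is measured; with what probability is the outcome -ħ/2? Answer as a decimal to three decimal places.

0.800

|-x⟩ = (|↑⟩ - |↓⟩)/√2, so ⟨-x|ψ⟩ = (4) / (√2·√10).
P = |4|² / 20 = 16/20.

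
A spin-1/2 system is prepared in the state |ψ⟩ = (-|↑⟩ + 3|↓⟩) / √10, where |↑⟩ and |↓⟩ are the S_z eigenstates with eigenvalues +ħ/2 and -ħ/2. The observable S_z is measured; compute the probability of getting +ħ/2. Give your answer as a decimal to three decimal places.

The +ħ/2 outcome corresponds to |↑⟩. Its amplitude in |ψ⟩ is -1/√10.
P = |-1|² / 10 = 1/10.

0.100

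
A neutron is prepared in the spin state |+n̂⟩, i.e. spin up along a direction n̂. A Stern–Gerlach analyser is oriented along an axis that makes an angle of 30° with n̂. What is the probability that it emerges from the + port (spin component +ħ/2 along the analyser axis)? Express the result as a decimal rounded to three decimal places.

0.933

For spin-½, the probability of finding spin-up along an axis at angle θ to the initial spin direction is cos²(θ/2); spin-down is sin²(θ/2).
θ = 30°, so P = cos²(15°) ≈ 0.933.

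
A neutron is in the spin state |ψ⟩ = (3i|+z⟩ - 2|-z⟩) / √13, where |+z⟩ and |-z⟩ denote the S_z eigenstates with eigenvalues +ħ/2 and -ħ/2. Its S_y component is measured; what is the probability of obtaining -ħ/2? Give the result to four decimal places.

0.0385

|-y⟩ = (|+z⟩ - i|-z⟩)/√2, so ⟨-y|ψ⟩ = (i) / (√2·√13).
P = |i|² / 26 = 1/26.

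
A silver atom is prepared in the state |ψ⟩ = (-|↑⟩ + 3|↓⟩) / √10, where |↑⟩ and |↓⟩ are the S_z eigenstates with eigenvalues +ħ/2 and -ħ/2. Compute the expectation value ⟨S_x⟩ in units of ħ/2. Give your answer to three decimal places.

-0.600

⟨σ_x⟩ = 2 Re(a* b)/(|a|²+|b|²) with a = -1, b = 3.
a* b = -3, so ⟨σ_x⟩ = -6/10.
⟨S_x⟩ = (ħ/2)·⟨σ_x⟩.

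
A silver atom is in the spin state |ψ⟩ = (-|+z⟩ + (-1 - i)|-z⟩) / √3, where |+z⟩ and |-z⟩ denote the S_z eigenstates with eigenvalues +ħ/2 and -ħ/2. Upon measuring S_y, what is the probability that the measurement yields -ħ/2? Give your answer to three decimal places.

|-y⟩ = (|+z⟩ - i|-z⟩)/√2, so ⟨-y|ψ⟩ = (-i) / (√2·√3).
P = |-i|² / 6 = 1/6.

0.167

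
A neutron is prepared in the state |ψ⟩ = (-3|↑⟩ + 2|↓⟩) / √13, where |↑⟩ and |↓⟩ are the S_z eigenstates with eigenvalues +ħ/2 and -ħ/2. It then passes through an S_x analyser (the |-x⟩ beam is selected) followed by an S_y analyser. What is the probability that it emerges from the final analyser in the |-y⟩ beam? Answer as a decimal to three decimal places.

First analyser (S_x): P(|-x⟩) = |⟨-x|ψ⟩|² = 25/26.
After stage 1 the state is |-x⟩; P(|-y⟩) = |⟨-y|-x⟩|² = 1/2.
Joint probability = 25/26 × 1/2 = 0.481.

0.481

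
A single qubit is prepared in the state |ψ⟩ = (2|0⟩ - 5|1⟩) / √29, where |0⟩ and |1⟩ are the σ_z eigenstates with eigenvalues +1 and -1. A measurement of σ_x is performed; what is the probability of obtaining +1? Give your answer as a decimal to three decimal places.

0.155

|+x⟩ = (|0⟩ + |1⟩)/√2, so ⟨+x|ψ⟩ = (-3) / (√2·√29).
P = |-3|² / 58 = 9/58.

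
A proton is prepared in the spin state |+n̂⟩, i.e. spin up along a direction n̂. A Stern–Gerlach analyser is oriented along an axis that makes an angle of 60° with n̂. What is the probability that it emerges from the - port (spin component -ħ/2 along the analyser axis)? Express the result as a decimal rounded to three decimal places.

For spin-½, the probability of finding spin-up along an axis at angle θ to the initial spin direction is cos²(θ/2); spin-down is sin²(θ/2).
θ = 60°, so P = sin²(30°) ≈ 0.250.

0.250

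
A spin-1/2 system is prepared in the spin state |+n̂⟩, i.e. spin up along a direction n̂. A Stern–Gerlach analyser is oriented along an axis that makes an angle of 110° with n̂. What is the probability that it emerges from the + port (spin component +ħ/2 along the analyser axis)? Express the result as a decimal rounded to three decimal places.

0.329

For spin-½, the probability of finding spin-up along an axis at angle θ to the initial spin direction is cos²(θ/2); spin-down is sin²(θ/2).
θ = 110°, so P = cos²(55°) ≈ 0.329.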